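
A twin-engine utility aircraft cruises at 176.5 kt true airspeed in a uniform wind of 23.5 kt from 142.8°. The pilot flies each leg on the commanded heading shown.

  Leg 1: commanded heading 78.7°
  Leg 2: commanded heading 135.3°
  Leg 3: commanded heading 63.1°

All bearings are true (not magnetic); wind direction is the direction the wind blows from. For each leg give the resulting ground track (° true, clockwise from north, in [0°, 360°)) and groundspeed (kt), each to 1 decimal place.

Leg 1: track=71.5°, groundspeed=167.6 kt
Leg 2: track=134.2°, groundspeed=153.2 kt
Leg 3: track=55.5°, groundspeed=173.8 kt

Leg 1: heading 78.7°; drift -7.2° → track 71.5°, groundspeed 167.6 kt
Leg 2: heading 135.3°; drift -1.1° → track 134.2°, groundspeed 153.2 kt
Leg 3: heading 63.1°; drift -7.6° → track 55.5°, groundspeed 173.8 kt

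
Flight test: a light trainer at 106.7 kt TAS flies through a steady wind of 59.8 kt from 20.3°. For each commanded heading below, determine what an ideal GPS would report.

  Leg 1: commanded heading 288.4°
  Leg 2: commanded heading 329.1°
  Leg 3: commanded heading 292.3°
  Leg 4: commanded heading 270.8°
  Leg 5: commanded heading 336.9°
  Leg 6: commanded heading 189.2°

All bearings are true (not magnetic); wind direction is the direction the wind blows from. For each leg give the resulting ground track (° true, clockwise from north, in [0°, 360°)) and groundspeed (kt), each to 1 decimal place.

Leg 1: heading 288.4°; drift -28.8° → track 259.6°, groundspeed 124.0 kt
Leg 2: heading 329.1°; drift -33.9° → track 295.2°, groundspeed 83.5 kt
Leg 3: heading 292.3°; drift -29.7° → track 262.6°, groundspeed 120.5 kt
Leg 4: heading 270.8°; drift -24.0° → track 246.8°, groundspeed 138.6 kt
Leg 5: heading 336.9°; drift -33.0° → track 303.9°, groundspeed 75.4 kt
Leg 6: heading 189.2°; drift +4.0° → track 193.2°, groundspeed 165.8 kt

Leg 1: track=259.6°, groundspeed=124.0 kt
Leg 2: track=295.2°, groundspeed=83.5 kt
Leg 3: track=262.6°, groundspeed=120.5 kt
Leg 4: track=246.8°, groundspeed=138.6 kt
Leg 5: track=303.9°, groundspeed=75.4 kt
Leg 6: track=193.2°, groundspeed=165.8 kt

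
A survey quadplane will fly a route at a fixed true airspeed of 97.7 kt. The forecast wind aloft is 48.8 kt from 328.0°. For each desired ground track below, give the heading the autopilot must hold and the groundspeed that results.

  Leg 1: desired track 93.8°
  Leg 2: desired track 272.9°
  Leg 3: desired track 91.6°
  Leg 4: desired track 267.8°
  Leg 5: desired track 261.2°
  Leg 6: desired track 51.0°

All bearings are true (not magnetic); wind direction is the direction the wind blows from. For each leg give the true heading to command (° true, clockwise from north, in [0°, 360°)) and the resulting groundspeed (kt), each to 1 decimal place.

Leg 1: desired track 93.8°; wind correction -23.9° → command heading 69.9°, groundspeed 117.9 kt
Leg 2: desired track 272.9°; wind correction +24.2° → command heading 297.1°, groundspeed 61.2 kt
Leg 3: desired track 91.6°; wind correction -24.6° → command heading 67.0°, groundspeed 115.8 kt
Leg 4: desired track 267.8°; wind correction +25.7° → command heading 293.5°, groundspeed 63.8 kt
Leg 5: desired track 261.2°; wind correction +27.3° → command heading 288.5°, groundspeed 67.6 kt
Leg 6: desired track 51.0°; wind correction -29.7° → command heading 21.3°, groundspeed 78.9 kt

Leg 1: heading=69.9°, groundspeed=117.9 kt
Leg 2: heading=297.1°, groundspeed=61.2 kt
Leg 3: heading=67.0°, groundspeed=115.8 kt
Leg 4: heading=293.5°, groundspeed=63.8 kt
Leg 5: heading=288.5°, groundspeed=67.6 kt
Leg 6: heading=21.3°, groundspeed=78.9 kt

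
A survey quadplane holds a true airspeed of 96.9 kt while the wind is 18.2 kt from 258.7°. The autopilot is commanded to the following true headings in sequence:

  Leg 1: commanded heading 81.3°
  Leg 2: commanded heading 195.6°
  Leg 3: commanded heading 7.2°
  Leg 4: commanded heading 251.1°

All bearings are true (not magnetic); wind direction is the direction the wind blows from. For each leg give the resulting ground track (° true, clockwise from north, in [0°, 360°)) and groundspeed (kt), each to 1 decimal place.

Leg 1: track=80.9°, groundspeed=115.1 kt
Leg 2: track=185.2°, groundspeed=90.1 kt
Leg 3: track=16.7°, groundspeed=104.1 kt
Leg 4: track=249.4°, groundspeed=78.9 kt

Leg 1: heading 81.3°; drift -0.4° → track 80.9°, groundspeed 115.1 kt
Leg 2: heading 195.6°; drift -10.4° → track 185.2°, groundspeed 90.1 kt
Leg 3: heading 7.2°; drift +9.5° → track 16.7°, groundspeed 104.1 kt
Leg 4: heading 251.1°; drift -1.7° → track 249.4°, groundspeed 78.9 kt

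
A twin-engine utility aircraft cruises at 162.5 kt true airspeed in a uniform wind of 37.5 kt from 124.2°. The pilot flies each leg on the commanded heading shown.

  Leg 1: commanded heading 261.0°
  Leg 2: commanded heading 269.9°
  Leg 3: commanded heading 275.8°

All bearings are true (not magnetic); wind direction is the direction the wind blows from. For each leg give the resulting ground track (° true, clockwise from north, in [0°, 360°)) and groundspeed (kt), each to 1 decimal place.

Leg 1: track=268.7°, groundspeed=191.6 kt
Leg 2: track=276.1°, groundspeed=194.6 kt
Leg 3: track=281.0°, groundspeed=196.3 kt

Leg 1: heading 261.0°; drift +7.7° → track 268.7°, groundspeed 191.6 kt
Leg 2: heading 269.9°; drift +6.2° → track 276.1°, groundspeed 194.6 kt
Leg 3: heading 275.8°; drift +5.2° → track 281.0°, groundspeed 196.3 kt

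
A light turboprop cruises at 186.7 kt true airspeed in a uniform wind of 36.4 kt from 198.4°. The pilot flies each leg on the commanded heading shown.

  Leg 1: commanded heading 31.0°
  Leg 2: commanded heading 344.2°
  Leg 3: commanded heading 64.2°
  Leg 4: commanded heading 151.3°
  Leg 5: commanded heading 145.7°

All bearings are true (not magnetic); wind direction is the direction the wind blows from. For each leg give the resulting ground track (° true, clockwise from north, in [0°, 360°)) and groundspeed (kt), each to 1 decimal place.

Leg 1: heading 31.0°; drift -2.0° → track 29.0°, groundspeed 222.4 kt
Leg 2: heading 344.2°; drift +5.4° → track 349.6°, groundspeed 217.8 kt
Leg 3: heading 64.2°; drift -7.0° → track 57.2°, groundspeed 213.7 kt
Leg 4: heading 151.3°; drift -9.4° → track 141.9°, groundspeed 164.1 kt
Leg 5: heading 145.7°; drift -10.0° → track 135.7°, groundspeed 167.2 kt

Leg 1: track=29.0°, groundspeed=222.4 kt
Leg 2: track=349.6°, groundspeed=217.8 kt
Leg 3: track=57.2°, groundspeed=213.7 kt
Leg 4: track=141.9°, groundspeed=164.1 kt
Leg 5: track=135.7°, groundspeed=167.2 kt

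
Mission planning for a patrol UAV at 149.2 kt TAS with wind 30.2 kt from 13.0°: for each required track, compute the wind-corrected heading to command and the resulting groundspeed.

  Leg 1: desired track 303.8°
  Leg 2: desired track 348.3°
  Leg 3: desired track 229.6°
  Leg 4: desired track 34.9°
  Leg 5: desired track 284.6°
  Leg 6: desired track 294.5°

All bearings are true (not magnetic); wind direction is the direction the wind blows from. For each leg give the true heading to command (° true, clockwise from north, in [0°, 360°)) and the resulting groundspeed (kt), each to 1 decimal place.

Leg 1: desired track 303.8°; wind correction +10.9° → command heading 314.7°, groundspeed 135.8 kt
Leg 2: desired track 348.3°; wind correction +4.9° → command heading 353.2°, groundspeed 121.2 kt
Leg 3: desired track 229.6°; wind correction +6.9° → command heading 236.5°, groundspeed 172.4 kt
Leg 4: desired track 34.9°; wind correction -4.3° → command heading 30.6°, groundspeed 120.8 kt
Leg 5: desired track 284.6°; wind correction +11.7° → command heading 296.3°, groundspeed 145.3 kt
Leg 6: desired track 294.5°; wind correction +11.4° → command heading 305.9°, groundspeed 140.2 kt

Leg 1: heading=314.7°, groundspeed=135.8 kt
Leg 2: heading=353.2°, groundspeed=121.2 kt
Leg 3: heading=236.5°, groundspeed=172.4 kt
Leg 4: heading=30.6°, groundspeed=120.8 kt
Leg 5: heading=296.3°, groundspeed=145.3 kt
Leg 6: heading=305.9°, groundspeed=140.2 kt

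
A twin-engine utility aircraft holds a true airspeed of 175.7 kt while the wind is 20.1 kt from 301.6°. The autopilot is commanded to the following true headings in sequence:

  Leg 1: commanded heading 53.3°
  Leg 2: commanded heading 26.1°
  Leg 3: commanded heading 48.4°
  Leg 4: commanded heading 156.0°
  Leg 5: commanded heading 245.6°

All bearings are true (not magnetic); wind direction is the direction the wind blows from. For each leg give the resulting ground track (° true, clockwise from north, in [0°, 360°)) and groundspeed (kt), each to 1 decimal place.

Leg 1: track=59.1°, groundspeed=184.1 kt
Leg 2: track=32.7°, groundspeed=174.9 kt
Leg 3: track=54.5°, groundspeed=182.5 kt
Leg 4: track=152.6°, groundspeed=192.6 kt
Leg 5: track=239.8°, groundspeed=165.3 kt

Leg 1: heading 53.3°; drift +5.8° → track 59.1°, groundspeed 184.1 kt
Leg 2: heading 26.1°; drift +6.6° → track 32.7°, groundspeed 174.9 kt
Leg 3: heading 48.4°; drift +6.1° → track 54.5°, groundspeed 182.5 kt
Leg 4: heading 156.0°; drift -3.4° → track 152.6°, groundspeed 192.6 kt
Leg 5: heading 245.6°; drift -5.8° → track 239.8°, groundspeed 165.3 kt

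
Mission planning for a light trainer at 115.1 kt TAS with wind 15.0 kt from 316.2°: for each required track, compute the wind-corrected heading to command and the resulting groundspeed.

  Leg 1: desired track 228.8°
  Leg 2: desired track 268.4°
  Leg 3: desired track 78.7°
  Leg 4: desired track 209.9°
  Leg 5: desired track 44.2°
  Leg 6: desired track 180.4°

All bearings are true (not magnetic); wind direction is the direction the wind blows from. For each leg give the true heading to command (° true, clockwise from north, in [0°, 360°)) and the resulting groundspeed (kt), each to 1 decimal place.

Leg 1: desired track 228.8°; wind correction +7.5° → command heading 236.3°, groundspeed 113.4 kt
Leg 2: desired track 268.4°; wind correction +5.5° → command heading 273.9°, groundspeed 104.5 kt
Leg 3: desired track 78.7°; wind correction -6.3° → command heading 72.4°, groundspeed 122.5 kt
Leg 4: desired track 209.9°; wind correction +7.2° → command heading 217.1°, groundspeed 118.4 kt
Leg 5: desired track 44.2°; wind correction -7.5° → command heading 36.7°, groundspeed 113.6 kt
Leg 6: desired track 180.4°; wind correction +5.2° → command heading 185.6°, groundspeed 125.4 kt

Leg 1: heading=236.3°, groundspeed=113.4 kt
Leg 2: heading=273.9°, groundspeed=104.5 kt
Leg 3: heading=72.4°, groundspeed=122.5 kt
Leg 4: heading=217.1°, groundspeed=118.4 kt
Leg 5: heading=36.7°, groundspeed=113.6 kt
Leg 6: heading=185.6°, groundspeed=125.4 kt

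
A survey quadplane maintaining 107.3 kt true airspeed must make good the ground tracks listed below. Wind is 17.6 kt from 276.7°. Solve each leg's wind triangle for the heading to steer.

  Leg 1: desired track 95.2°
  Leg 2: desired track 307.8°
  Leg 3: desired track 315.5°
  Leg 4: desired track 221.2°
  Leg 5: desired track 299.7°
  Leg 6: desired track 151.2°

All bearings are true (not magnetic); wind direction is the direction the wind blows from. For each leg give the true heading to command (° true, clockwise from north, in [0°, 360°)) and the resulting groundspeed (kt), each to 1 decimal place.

Leg 1: desired track 95.2°; wind correction -0.2° → command heading 95.0°, groundspeed 124.9 kt
Leg 2: desired track 307.8°; wind correction -4.9° → command heading 302.9°, groundspeed 91.8 kt
Leg 3: desired track 315.5°; wind correction -5.9° → command heading 309.6°, groundspeed 93.0 kt
Leg 4: desired track 221.2°; wind correction +7.8° → command heading 229.0°, groundspeed 96.3 kt
Leg 5: desired track 299.7°; wind correction -3.7° → command heading 296.0°, groundspeed 90.9 kt
Leg 6: desired track 151.2°; wind correction +7.7° → command heading 158.9°, groundspeed 116.6 kt

Leg 1: heading=95.0°, groundspeed=124.9 kt
Leg 2: heading=302.9°, groundspeed=91.8 kt
Leg 3: heading=309.6°, groundspeed=93.0 kt
Leg 4: heading=229.0°, groundspeed=96.3 kt
Leg 5: heading=296.0°, groundspeed=90.9 kt
Leg 6: heading=158.9°, groundspeed=116.6 kt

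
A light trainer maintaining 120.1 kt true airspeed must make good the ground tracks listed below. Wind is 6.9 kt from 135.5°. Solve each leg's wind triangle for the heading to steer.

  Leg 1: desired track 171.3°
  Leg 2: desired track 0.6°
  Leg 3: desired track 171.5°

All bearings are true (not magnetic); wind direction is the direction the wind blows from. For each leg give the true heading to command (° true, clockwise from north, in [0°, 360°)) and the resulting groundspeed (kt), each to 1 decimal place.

Leg 1: desired track 171.3°; wind correction -1.9° → command heading 169.4°, groundspeed 114.4 kt
Leg 2: desired track 0.6°; wind correction +2.3° → command heading 2.9°, groundspeed 124.9 kt
Leg 3: desired track 171.5°; wind correction -1.9° → command heading 169.6°, groundspeed 114.4 kt

Leg 1: heading=169.4°, groundspeed=114.4 kt
Leg 2: heading=2.9°, groundspeed=124.9 kt
Leg 3: heading=169.6°, groundspeed=114.4 kt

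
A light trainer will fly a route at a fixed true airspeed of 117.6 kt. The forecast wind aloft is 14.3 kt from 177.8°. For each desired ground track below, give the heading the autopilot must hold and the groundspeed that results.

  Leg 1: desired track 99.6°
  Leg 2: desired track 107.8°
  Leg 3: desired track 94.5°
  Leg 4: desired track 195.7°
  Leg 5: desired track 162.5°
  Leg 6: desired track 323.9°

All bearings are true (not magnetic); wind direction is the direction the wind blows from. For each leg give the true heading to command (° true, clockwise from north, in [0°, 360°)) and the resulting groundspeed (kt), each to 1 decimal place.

Leg 1: desired track 99.6°; wind correction +6.8° → command heading 106.4°, groundspeed 113.8 kt
Leg 2: desired track 107.8°; wind correction +6.6° → command heading 114.4°, groundspeed 111.9 kt
Leg 3: desired track 94.5°; wind correction +6.9° → command heading 101.4°, groundspeed 115.1 kt
Leg 4: desired track 195.7°; wind correction -2.1° → command heading 193.6°, groundspeed 103.9 kt
Leg 5: desired track 162.5°; wind correction +1.8° → command heading 164.3°, groundspeed 103.7 kt
Leg 6: desired track 323.9°; wind correction -3.9° → command heading 320.0°, groundspeed 129.2 kt

Leg 1: heading=106.4°, groundspeed=113.8 kt
Leg 2: heading=114.4°, groundspeed=111.9 kt
Leg 3: heading=101.4°, groundspeed=115.1 kt
Leg 4: heading=193.6°, groundspeed=103.9 kt
Leg 5: heading=164.3°, groundspeed=103.7 kt
Leg 6: heading=320.0°, groundspeed=129.2 kt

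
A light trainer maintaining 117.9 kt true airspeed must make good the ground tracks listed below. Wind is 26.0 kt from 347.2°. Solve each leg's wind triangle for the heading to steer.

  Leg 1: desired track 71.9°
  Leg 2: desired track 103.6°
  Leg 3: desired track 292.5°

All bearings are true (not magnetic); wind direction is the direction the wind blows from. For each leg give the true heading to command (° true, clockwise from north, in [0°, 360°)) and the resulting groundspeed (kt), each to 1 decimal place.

Leg 1: desired track 71.9°; wind correction -12.7° → command heading 59.2°, groundspeed 112.6 kt
Leg 2: desired track 103.6°; wind correction -11.4° → command heading 92.2°, groundspeed 127.1 kt
Leg 3: desired track 292.5°; wind correction +10.4° → command heading 302.9°, groundspeed 101.0 kt

Leg 1: heading=59.2°, groundspeed=112.6 kt
Leg 2: heading=92.2°, groundspeed=127.1 kt
Leg 3: heading=302.9°, groundspeed=101.0 kt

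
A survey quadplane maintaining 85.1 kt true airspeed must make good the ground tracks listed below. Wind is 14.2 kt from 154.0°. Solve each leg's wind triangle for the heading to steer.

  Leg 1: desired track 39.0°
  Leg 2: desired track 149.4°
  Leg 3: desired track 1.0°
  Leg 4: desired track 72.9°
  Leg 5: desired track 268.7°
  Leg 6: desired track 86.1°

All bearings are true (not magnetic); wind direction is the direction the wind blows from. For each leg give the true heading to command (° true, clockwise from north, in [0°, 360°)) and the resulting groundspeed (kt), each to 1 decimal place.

Leg 1: heading=47.7°, groundspeed=90.1 kt
Leg 2: heading=150.2°, groundspeed=70.9 kt
Leg 3: heading=5.3°, groundspeed=97.5 kt
Leg 4: heading=82.4°, groundspeed=81.7 kt
Leg 5: heading=260.0°, groundspeed=90.1 kt
Leg 6: heading=95.0°, groundspeed=78.7 kt

Leg 1: desired track 39.0°; wind correction +8.7° → command heading 47.7°, groundspeed 90.1 kt
Leg 2: desired track 149.4°; wind correction +0.8° → command heading 150.2°, groundspeed 70.9 kt
Leg 3: desired track 1.0°; wind correction +4.3° → command heading 5.3°, groundspeed 97.5 kt
Leg 4: desired track 72.9°; wind correction +9.5° → command heading 82.4°, groundspeed 81.7 kt
Leg 5: desired track 268.7°; wind correction -8.7° → command heading 260.0°, groundspeed 90.1 kt
Leg 6: desired track 86.1°; wind correction +8.9° → command heading 95.0°, groundspeed 78.7 kt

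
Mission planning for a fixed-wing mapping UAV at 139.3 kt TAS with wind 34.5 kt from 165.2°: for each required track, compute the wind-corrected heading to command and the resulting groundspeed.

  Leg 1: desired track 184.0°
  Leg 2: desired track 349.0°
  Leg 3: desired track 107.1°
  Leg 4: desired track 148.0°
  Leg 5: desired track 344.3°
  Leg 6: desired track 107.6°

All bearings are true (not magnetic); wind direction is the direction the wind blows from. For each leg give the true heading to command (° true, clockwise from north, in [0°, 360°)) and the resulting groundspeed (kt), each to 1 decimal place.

Leg 1: desired track 184.0°; wind correction -4.6° → command heading 179.4°, groundspeed 106.2 kt
Leg 2: desired track 349.0°; wind correction +0.9° → command heading 349.9°, groundspeed 173.7 kt
Leg 3: desired track 107.1°; wind correction +12.1° → command heading 119.2°, groundspeed 118.0 kt
Leg 4: desired track 148.0°; wind correction +4.2° → command heading 152.2°, groundspeed 106.0 kt
Leg 5: desired track 344.3°; wind correction -0.2° → command heading 344.1°, groundspeed 173.8 kt
Leg 6: desired track 107.6°; wind correction +12.1° → command heading 119.7°, groundspeed 117.7 kt

Leg 1: heading=179.4°, groundspeed=106.2 kt
Leg 2: heading=349.9°, groundspeed=173.7 kt
Leg 3: heading=119.2°, groundspeed=118.0 kt
Leg 4: heading=152.2°, groundspeed=106.0 kt
Leg 5: heading=344.1°, groundspeed=173.8 kt
Leg 6: heading=119.7°, groundspeed=117.7 kt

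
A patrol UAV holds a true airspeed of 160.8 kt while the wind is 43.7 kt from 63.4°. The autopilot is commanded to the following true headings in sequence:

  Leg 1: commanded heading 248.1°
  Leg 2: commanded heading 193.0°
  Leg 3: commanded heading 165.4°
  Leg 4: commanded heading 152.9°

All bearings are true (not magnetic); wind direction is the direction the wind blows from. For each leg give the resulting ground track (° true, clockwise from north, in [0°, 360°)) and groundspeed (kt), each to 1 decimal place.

Leg 1: track=247.1°, groundspeed=204.4 kt
Leg 2: track=203.1°, groundspeed=191.6 kt
Leg 3: track=179.5°, groundspeed=175.2 kt
Leg 4: track=168.1°, groundspeed=166.3 kt

Leg 1: heading 248.1°; drift -1.0° → track 247.1°, groundspeed 204.4 kt
Leg 2: heading 193.0°; drift +10.1° → track 203.1°, groundspeed 191.6 kt
Leg 3: heading 165.4°; drift +14.1° → track 179.5°, groundspeed 175.2 kt
Leg 4: heading 152.9°; drift +15.2° → track 168.1°, groundspeed 166.3 kt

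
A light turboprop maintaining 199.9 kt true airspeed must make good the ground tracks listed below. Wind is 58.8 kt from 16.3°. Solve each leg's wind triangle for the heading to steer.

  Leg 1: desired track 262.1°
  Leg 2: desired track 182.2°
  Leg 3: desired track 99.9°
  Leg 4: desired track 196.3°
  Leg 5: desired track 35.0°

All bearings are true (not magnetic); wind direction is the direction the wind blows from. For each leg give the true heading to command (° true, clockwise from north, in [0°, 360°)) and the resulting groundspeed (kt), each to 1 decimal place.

Leg 1: desired track 262.1°; wind correction +15.6° → command heading 277.7°, groundspeed 216.7 kt
Leg 2: desired track 182.2°; wind correction -4.1° → command heading 178.1°, groundspeed 256.4 kt
Leg 3: desired track 99.9°; wind correction -17.0° → command heading 82.9°, groundspeed 184.6 kt
Leg 4: desired track 196.3°; wind correction +0.0° → command heading 196.3°, groundspeed 258.7 kt
Leg 5: desired track 35.0°; wind correction -5.4° → command heading 29.6°, groundspeed 143.3 kt

Leg 1: heading=277.7°, groundspeed=216.7 kt
Leg 2: heading=178.1°, groundspeed=256.4 kt
Leg 3: heading=82.9°, groundspeed=184.6 kt
Leg 4: heading=196.3°, groundspeed=258.7 kt
Leg 5: heading=29.6°, groundspeed=143.3 kt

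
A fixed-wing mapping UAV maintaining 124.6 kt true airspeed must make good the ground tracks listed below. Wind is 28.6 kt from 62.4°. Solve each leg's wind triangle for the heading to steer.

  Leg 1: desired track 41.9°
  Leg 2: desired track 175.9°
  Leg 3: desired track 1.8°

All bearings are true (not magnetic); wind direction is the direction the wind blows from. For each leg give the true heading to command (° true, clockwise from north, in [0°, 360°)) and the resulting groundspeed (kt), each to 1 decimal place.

Leg 1: heading=46.5°, groundspeed=97.4 kt
Leg 2: heading=163.7°, groundspeed=133.2 kt
Leg 3: heading=13.3°, groundspeed=108.0 kt

Leg 1: desired track 41.9°; wind correction +4.6° → command heading 46.5°, groundspeed 97.4 kt
Leg 2: desired track 175.9°; wind correction -12.2° → command heading 163.7°, groundspeed 133.2 kt
Leg 3: desired track 1.8°; wind correction +11.5° → command heading 13.3°, groundspeed 108.0 kt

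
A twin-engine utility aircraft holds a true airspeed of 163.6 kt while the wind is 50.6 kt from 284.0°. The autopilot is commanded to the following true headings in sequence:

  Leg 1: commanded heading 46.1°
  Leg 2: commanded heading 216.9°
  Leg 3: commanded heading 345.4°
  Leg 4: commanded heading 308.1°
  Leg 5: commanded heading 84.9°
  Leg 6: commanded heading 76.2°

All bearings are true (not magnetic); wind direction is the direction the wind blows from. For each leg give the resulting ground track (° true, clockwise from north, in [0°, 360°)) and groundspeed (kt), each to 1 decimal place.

Leg 1: track=58.8°, groundspeed=195.3 kt
Leg 2: track=199.0°, groundspeed=151.3 kt
Leg 3: track=3.1°, groundspeed=146.3 kt
Leg 4: track=318.1°, groundspeed=119.2 kt
Leg 5: track=89.4°, groundspeed=212.1 kt
Leg 6: track=82.7°, groundspeed=209.7 kt

Leg 1: heading 46.1°; drift +12.7° → track 58.8°, groundspeed 195.3 kt
Leg 2: heading 216.9°; drift -17.9° → track 199.0°, groundspeed 151.3 kt
Leg 3: heading 345.4°; drift +17.7° → track 3.1°, groundspeed 146.3 kt
Leg 4: heading 308.1°; drift +10.0° → track 318.1°, groundspeed 119.2 kt
Leg 5: heading 84.9°; drift +4.5° → track 89.4°, groundspeed 212.1 kt
Leg 6: heading 76.2°; drift +6.5° → track 82.7°, groundspeed 209.7 kt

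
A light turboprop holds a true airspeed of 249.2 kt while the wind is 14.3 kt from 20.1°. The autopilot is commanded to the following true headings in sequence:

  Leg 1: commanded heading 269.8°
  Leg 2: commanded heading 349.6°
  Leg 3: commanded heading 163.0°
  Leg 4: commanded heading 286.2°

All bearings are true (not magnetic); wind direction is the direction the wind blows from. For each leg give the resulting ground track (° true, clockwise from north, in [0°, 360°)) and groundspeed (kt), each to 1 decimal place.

Leg 1: track=266.8°, groundspeed=254.5 kt
Leg 2: track=347.8°, groundspeed=237.0 kt
Leg 3: track=164.9°, groundspeed=260.7 kt
Leg 4: track=282.9°, groundspeed=250.6 kt

Leg 1: heading 269.8°; drift -3.0° → track 266.8°, groundspeed 254.5 kt
Leg 2: heading 349.6°; drift -1.8° → track 347.8°, groundspeed 237.0 kt
Leg 3: heading 163.0°; drift +1.9° → track 164.9°, groundspeed 260.7 kt
Leg 4: heading 286.2°; drift -3.3° → track 282.9°, groundspeed 250.6 kt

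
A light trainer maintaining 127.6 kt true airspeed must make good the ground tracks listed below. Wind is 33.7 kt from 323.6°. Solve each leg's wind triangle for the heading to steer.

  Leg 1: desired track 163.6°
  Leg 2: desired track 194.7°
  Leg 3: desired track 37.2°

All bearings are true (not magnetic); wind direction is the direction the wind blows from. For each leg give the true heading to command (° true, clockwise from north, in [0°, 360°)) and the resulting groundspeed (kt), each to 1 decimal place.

Leg 1: heading=168.8°, groundspeed=158.7 kt
Leg 2: heading=206.6°, groundspeed=146.0 kt
Leg 3: heading=22.5°, groundspeed=113.9 kt

Leg 1: desired track 163.6°; wind correction +5.2° → command heading 168.8°, groundspeed 158.7 kt
Leg 2: desired track 194.7°; wind correction +11.9° → command heading 206.6°, groundspeed 146.0 kt
Leg 3: desired track 37.2°; wind correction -14.7° → command heading 22.5°, groundspeed 113.9 kt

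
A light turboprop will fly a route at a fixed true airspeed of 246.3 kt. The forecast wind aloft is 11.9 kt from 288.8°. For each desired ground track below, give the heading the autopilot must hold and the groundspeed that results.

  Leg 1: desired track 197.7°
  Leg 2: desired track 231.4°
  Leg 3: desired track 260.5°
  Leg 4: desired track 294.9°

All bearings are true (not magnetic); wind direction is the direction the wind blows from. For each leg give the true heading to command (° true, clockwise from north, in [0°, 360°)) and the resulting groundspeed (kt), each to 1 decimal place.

Leg 1: desired track 197.7°; wind correction +2.8° → command heading 200.5°, groundspeed 246.2 kt
Leg 2: desired track 231.4°; wind correction +2.3° → command heading 233.7°, groundspeed 239.7 kt
Leg 3: desired track 260.5°; wind correction +1.3° → command heading 261.8°, groundspeed 235.8 kt
Leg 4: desired track 294.9°; wind correction -0.3° → command heading 294.6°, groundspeed 234.5 kt

Leg 1: heading=200.5°, groundspeed=246.2 kt
Leg 2: heading=233.7°, groundspeed=239.7 kt
Leg 3: heading=261.8°, groundspeed=235.8 kt
Leg 4: heading=294.6°, groundspeed=234.5 kt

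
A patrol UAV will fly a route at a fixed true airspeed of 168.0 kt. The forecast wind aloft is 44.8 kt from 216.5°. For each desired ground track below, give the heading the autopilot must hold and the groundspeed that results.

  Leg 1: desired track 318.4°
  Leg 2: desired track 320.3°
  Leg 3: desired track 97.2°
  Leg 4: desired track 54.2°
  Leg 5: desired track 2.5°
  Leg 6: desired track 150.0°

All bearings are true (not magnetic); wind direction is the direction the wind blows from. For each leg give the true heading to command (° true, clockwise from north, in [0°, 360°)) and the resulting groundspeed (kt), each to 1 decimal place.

Leg 1: desired track 318.4°; wind correction -15.1° → command heading 303.3°, groundspeed 171.4 kt
Leg 2: desired track 320.3°; wind correction -15.0° → command heading 305.3°, groundspeed 173.0 kt
Leg 3: desired track 97.2°; wind correction +13.4° → command heading 110.6°, groundspeed 185.3 kt
Leg 4: desired track 54.2°; wind correction +4.7° → command heading 58.9°, groundspeed 210.1 kt
Leg 5: desired track 2.5°; wind correction -8.6° → command heading 353.9°, groundspeed 203.3 kt
Leg 6: desired track 150.0°; wind correction +14.2° → command heading 164.2°, groundspeed 145.0 kt

Leg 1: heading=303.3°, groundspeed=171.4 kt
Leg 2: heading=305.3°, groundspeed=173.0 kt
Leg 3: heading=110.6°, groundspeed=185.3 kt
Leg 4: heading=58.9°, groundspeed=210.1 kt
Leg 5: heading=353.9°, groundspeed=203.3 kt
Leg 6: heading=164.2°, groundspeed=145.0 kt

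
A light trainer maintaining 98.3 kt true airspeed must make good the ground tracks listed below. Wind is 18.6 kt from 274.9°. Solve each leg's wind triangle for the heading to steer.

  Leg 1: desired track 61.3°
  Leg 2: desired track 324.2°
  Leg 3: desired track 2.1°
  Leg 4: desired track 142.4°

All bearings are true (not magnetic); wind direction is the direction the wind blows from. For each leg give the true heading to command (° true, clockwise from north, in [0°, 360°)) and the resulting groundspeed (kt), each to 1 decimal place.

Leg 1: heading=55.3°, groundspeed=113.3 kt
Leg 2: heading=316.0°, groundspeed=85.2 kt
Leg 3: heading=351.2°, groundspeed=95.6 kt
Leg 4: heading=150.4°, groundspeed=109.9 kt

Leg 1: desired track 61.3°; wind correction -6.0° → command heading 55.3°, groundspeed 113.3 kt
Leg 2: desired track 324.2°; wind correction -8.2° → command heading 316.0°, groundspeed 85.2 kt
Leg 3: desired track 2.1°; wind correction -10.9° → command heading 351.2°, groundspeed 95.6 kt
Leg 4: desired track 142.4°; wind correction +8.0° → command heading 150.4°, groundspeed 109.9 kt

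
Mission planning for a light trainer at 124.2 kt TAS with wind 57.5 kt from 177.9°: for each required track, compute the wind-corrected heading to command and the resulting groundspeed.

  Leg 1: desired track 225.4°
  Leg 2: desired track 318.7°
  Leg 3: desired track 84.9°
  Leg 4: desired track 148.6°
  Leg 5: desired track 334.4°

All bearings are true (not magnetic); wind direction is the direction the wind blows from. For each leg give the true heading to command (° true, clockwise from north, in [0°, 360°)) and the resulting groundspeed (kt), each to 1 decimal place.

Leg 1: heading=205.4°, groundspeed=77.9 kt
Leg 2: heading=301.7°, groundspeed=163.3 kt
Leg 3: heading=112.4°, groundspeed=113.1 kt
Leg 4: heading=161.7°, groundspeed=70.8 kt
Leg 5: heading=323.8°, groundspeed=174.8 kt

Leg 1: desired track 225.4°; wind correction -20.0° → command heading 205.4°, groundspeed 77.9 kt
Leg 2: desired track 318.7°; wind correction -17.0° → command heading 301.7°, groundspeed 163.3 kt
Leg 3: desired track 84.9°; wind correction +27.5° → command heading 112.4°, groundspeed 113.1 kt
Leg 4: desired track 148.6°; wind correction +13.1° → command heading 161.7°, groundspeed 70.8 kt
Leg 5: desired track 334.4°; wind correction -10.6° → command heading 323.8°, groundspeed 174.8 kt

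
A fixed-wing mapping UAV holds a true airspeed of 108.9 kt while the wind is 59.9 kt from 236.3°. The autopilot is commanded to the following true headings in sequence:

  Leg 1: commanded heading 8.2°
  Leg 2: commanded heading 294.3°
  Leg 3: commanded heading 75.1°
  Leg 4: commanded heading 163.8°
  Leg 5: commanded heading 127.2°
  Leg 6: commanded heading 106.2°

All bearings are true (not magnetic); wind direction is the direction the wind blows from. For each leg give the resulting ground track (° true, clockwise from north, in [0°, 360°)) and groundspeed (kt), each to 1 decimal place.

Leg 1: heading 8.2°; drift +16.7° → track 24.9°, groundspeed 155.4 kt
Leg 2: heading 294.3°; drift +33.4° → track 327.7°, groundspeed 92.4 kt
Leg 3: heading 75.1°; drift -6.6° → track 68.5°, groundspeed 166.7 kt
Leg 4: heading 163.8°; drift -32.2° → track 131.6°, groundspeed 107.4 kt
Leg 5: heading 127.2°; drift -23.8° → track 103.4°, groundspeed 140.4 kt
Leg 6: heading 106.2°; drift -17.3° → track 88.9°, groundspeed 154.4 kt

Leg 1: track=24.9°, groundspeed=155.4 kt
Leg 2: track=327.7°, groundspeed=92.4 kt
Leg 3: track=68.5°, groundspeed=166.7 kt
Leg 4: track=131.6°, groundspeed=107.4 kt
Leg 5: track=103.4°, groundspeed=140.4 kt
Leg 6: track=88.9°, groundspeed=154.4 kt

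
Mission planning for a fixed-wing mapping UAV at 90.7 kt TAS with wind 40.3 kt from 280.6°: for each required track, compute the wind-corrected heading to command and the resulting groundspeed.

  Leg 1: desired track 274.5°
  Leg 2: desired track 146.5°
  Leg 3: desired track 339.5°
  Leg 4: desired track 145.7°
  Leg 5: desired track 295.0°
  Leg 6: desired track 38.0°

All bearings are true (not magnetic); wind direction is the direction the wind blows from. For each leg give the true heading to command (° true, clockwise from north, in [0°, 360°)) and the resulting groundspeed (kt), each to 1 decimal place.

Leg 1: heading=277.2°, groundspeed=50.5 kt
Leg 2: heading=165.1°, groundspeed=114.0 kt
Leg 3: heading=317.1°, groundspeed=63.1 kt
Leg 4: heading=164.0°, groundspeed=114.5 kt
Leg 5: heading=288.7°, groundspeed=51.1 kt
Leg 6: heading=14.8°, groundspeed=101.9 kt

Leg 1: desired track 274.5°; wind correction +2.7° → command heading 277.2°, groundspeed 50.5 kt
Leg 2: desired track 146.5°; wind correction +18.6° → command heading 165.1°, groundspeed 114.0 kt
Leg 3: desired track 339.5°; wind correction -22.4° → command heading 317.1°, groundspeed 63.1 kt
Leg 4: desired track 145.7°; wind correction +18.3° → command heading 164.0°, groundspeed 114.5 kt
Leg 5: desired track 295.0°; wind correction -6.3° → command heading 288.7°, groundspeed 51.1 kt
Leg 6: desired track 38.0°; wind correction -23.2° → command heading 14.8°, groundspeed 101.9 kt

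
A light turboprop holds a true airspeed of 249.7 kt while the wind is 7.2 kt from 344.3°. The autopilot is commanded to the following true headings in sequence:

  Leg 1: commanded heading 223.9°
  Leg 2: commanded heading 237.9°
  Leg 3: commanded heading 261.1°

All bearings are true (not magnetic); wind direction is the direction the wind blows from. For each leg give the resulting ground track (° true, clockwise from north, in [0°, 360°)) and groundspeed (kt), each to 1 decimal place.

Leg 1: heading 223.9°; drift -1.4° → track 222.5°, groundspeed 253.4 kt
Leg 2: heading 237.9°; drift -1.6° → track 236.3°, groundspeed 251.8 kt
Leg 3: heading 261.1°; drift -1.6° → track 259.5°, groundspeed 249.0 kt

Leg 1: track=222.5°, groundspeed=253.4 kt
Leg 2: track=236.3°, groundspeed=251.8 kt
Leg 3: track=259.5°, groundspeed=249.0 kt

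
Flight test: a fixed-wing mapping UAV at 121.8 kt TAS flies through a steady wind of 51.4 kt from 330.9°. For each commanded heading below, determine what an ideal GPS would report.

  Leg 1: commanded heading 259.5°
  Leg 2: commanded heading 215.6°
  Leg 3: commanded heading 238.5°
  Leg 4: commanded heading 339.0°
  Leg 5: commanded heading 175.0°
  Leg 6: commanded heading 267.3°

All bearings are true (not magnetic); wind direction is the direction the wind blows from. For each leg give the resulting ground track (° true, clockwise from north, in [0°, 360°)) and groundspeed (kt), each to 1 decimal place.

Leg 1: track=234.7°, groundspeed=116.1 kt
Leg 2: track=197.7°, groundspeed=151.1 kt
Leg 3: track=216.0°, groundspeed=134.2 kt
Leg 4: track=344.8°, groundspeed=71.3 kt
Leg 5: track=167.9°, groundspeed=170.0 kt
Leg 6: track=242.3°, groundspeed=109.1 kt

Leg 1: heading 259.5°; drift -24.8° → track 234.7°, groundspeed 116.1 kt
Leg 2: heading 215.6°; drift -17.9° → track 197.7°, groundspeed 151.1 kt
Leg 3: heading 238.5°; drift -22.5° → track 216.0°, groundspeed 134.2 kt
Leg 4: heading 339.0°; drift +5.8° → track 344.8°, groundspeed 71.3 kt
Leg 5: heading 175.0°; drift -7.1° → track 167.9°, groundspeed 170.0 kt
Leg 6: heading 267.3°; drift -25.0° → track 242.3°, groundspeed 109.1 kt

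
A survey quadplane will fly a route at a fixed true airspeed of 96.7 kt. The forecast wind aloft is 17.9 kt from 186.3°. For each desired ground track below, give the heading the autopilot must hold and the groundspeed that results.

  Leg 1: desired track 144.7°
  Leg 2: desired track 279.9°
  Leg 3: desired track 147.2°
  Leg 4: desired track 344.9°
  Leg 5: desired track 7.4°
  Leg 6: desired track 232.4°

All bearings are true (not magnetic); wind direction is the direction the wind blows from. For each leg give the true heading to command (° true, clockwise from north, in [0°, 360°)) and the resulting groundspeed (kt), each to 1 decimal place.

Leg 1: desired track 144.7°; wind correction +7.1° → command heading 151.8°, groundspeed 82.6 kt
Leg 2: desired track 279.9°; wind correction -10.6° → command heading 269.3°, groundspeed 96.2 kt
Leg 3: desired track 147.2°; wind correction +6.7° → command heading 153.9°, groundspeed 82.1 kt
Leg 4: desired track 344.9°; wind correction -3.9° → command heading 341.0°, groundspeed 113.1 kt
Leg 5: desired track 7.4°; wind correction +0.2° → command heading 7.6°, groundspeed 114.6 kt
Leg 6: desired track 232.4°; wind correction -7.7° → command heading 224.7°, groundspeed 83.4 kt

Leg 1: heading=151.8°, groundspeed=82.6 kt
Leg 2: heading=269.3°, groundspeed=96.2 kt
Leg 3: heading=153.9°, groundspeed=82.1 kt
Leg 4: heading=341.0°, groundspeed=113.1 kt
Leg 5: heading=7.6°, groundspeed=114.6 kt
Leg 6: heading=224.7°, groundspeed=83.4 kt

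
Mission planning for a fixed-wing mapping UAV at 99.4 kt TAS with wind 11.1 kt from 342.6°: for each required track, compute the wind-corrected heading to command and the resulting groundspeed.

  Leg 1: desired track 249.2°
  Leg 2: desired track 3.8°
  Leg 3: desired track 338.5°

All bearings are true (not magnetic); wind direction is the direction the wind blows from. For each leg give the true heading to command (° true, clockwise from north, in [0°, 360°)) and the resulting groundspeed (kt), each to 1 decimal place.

Leg 1: desired track 249.2°; wind correction +6.4° → command heading 255.6°, groundspeed 99.4 kt
Leg 2: desired track 3.8°; wind correction -2.3° → command heading 1.5°, groundspeed 89.0 kt
Leg 3: desired track 338.5°; wind correction +0.5° → command heading 339.0°, groundspeed 88.3 kt

Leg 1: heading=255.6°, groundspeed=99.4 kt
Leg 2: heading=1.5°, groundspeed=89.0 kt
Leg 3: heading=339.0°, groundspeed=88.3 kt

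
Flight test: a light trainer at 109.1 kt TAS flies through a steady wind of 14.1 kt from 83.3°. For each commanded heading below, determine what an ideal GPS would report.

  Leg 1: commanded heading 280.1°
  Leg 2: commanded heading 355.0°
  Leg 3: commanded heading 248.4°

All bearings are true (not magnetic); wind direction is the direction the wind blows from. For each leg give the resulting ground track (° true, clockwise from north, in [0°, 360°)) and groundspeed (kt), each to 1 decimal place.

Leg 1: heading 280.1°; drift -1.9° → track 278.2°, groundspeed 122.7 kt
Leg 2: heading 355.0°; drift -7.4° → track 347.6°, groundspeed 109.6 kt
Leg 3: heading 248.4°; drift +1.7° → track 250.1°, groundspeed 122.8 kt

Leg 1: track=278.2°, groundspeed=122.7 kt
Leg 2: track=347.6°, groundspeed=109.6 kt
Leg 3: track=250.1°, groundspeed=122.8 kt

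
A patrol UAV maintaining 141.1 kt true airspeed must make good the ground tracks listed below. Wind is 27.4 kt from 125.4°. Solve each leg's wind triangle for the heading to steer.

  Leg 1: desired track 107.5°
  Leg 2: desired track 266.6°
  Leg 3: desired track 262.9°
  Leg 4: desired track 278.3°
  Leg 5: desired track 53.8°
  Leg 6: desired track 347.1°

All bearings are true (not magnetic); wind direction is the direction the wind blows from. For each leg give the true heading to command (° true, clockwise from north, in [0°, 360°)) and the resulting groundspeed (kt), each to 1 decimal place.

Leg 1: desired track 107.5°; wind correction +3.4° → command heading 110.9°, groundspeed 114.8 kt
Leg 2: desired track 266.6°; wind correction -7.0° → command heading 259.6°, groundspeed 161.4 kt
Leg 3: desired track 262.9°; wind correction -7.5° → command heading 255.4°, groundspeed 160.1 kt
Leg 4: desired track 278.3°; wind correction -5.1° → command heading 273.2°, groundspeed 164.9 kt
Leg 5: desired track 53.8°; wind correction +10.6° → command heading 64.4°, groundspeed 130.0 kt
Leg 6: desired track 347.1°; wind correction +7.4° → command heading 354.5°, groundspeed 160.4 kt

Leg 1: heading=110.9°, groundspeed=114.8 kt
Leg 2: heading=259.6°, groundspeed=161.4 kt
Leg 3: heading=255.4°, groundspeed=160.1 kt
Leg 4: heading=273.2°, groundspeed=164.9 kt
Leg 5: heading=64.4°, groundspeed=130.0 kt
Leg 6: heading=354.5°, groundspeed=160.4 kt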